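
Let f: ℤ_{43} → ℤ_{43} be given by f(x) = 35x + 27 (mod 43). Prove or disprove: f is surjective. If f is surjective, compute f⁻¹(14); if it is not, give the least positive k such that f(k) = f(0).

7

Recall: surjectivity means every element of the codomain has a preimage under f.
Since gcd(35, 43) = 1, 35 is invertible modulo 43. Euclid's algorithm: 43 = 1·35 + 8, 35 = 4·8 + 3, 8 = 2·3 + 2, 3 = 1·2 + 1; back-substituting gives 1 = 16·35 − 13·43, so 35⁻¹ ≡ 16 (mod 43).
For any y ∈ ℤ_{43}, x = 16(y − 27) mod 43 satisfies f(x) = 35·16(y − 27) + 27 ≡ y (since 35·16 ≡ 1 mod 43). So every y has a preimage.
Therefore f is surjective.
Since f is surjective, we compute f⁻¹(14): solve 35x + 27 ≡ 14 (mod 43), i.e. 35x ≡ 30 (mod 43).
Multiplying by 35⁻¹ = 16 gives x ≡ 16·30 = 480 = 11·43 + 7 ≡ 7 (mod 43).
Check: f(7) = 35·7 + 27 = 272 = 6·43 + 14 ≡ 14 (mod 43).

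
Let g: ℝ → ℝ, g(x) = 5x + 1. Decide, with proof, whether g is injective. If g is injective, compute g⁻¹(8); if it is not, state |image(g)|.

Suppose g(s) = g(t). Then 5s + 1 = 5t + 1, so 5s = 5t, so s = t.
So g is injective.
Since g is injective, we compute g⁻¹(8) = (8 − 1)/5 = 7/5.

7/5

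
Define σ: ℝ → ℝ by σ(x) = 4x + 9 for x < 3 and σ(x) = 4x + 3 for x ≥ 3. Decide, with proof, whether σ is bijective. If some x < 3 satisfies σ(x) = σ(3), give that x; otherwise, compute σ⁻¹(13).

Both pieces are strictly increasing (slopes 4 and 4), so each is injective on its own interval.
The left piece maps (−∞, 3) onto (−∞, 21); the right piece maps [3, ∞) onto [15, ∞).
These images overlap. In particular σ(3) = 15 (right piece), and solving 4x + 9 = 15 on the left piece gives x = 3/2 < 3.
So σ(3/2) = σ(3) with 3/2 ≠ 3, and σ is not injective, hence not bijective. This x = 3/2 is the requested value below 3.

3/2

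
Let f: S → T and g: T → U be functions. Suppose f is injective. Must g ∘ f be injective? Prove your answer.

No. Take S = T = U = {1, 2, 3}, f = identity (injective), and g(x) = 1 for every x.
Then (g ∘ f)(1) = 1 = (g ∘ f)(3) with 1 ≠ 3, so g ∘ f is not injective.

not injective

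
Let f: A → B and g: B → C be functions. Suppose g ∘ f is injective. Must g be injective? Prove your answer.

No. Take A = {0, 1, 2}, B = {0, 1, 2, 3, 4, 5}, C = {0, 1, 2, 3, 4, 5}, f(a) = a for each a ∈ A, and g(b) = 4 if b ∈ {4, 5} else g(b) = b.
Then g ∘ f = f is injective (A ⊂ B and f is the inclusion), but g(4) = g(5) = 4 with 4 ≠ 5, so g is not injective.

not injective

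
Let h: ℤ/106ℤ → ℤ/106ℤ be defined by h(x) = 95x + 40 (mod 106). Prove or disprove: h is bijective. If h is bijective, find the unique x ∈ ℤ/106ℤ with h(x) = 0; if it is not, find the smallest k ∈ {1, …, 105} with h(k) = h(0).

100

If h(a) = h(b), then 95a ≡ 95b (mod 106). Because gcd(95, 106) = 1, we may cancel 95 to get a ≡ b (mod 106).
We now compute 95⁻¹ mod 106 explicitly. Euclid's algorithm: 106 = 1·95 + 11, 95 = 8·11 + 7, 11 = 1·7 + 4, 7 = 1·4 + 3, 4 = 1·3 + 1; back-substituting gives 1 = 77·95 − 69·106, so 95⁻¹ ≡ 77 (mod 106).
Then y ↦ 77(y − 40) is a two-sided inverse to h, so every y ∈ ℤ/106ℤ has a preimage.
Thus h is bijective.
Since h is bijective, we compute h⁻¹(0): solve 95x + 40 ≡ 0 (mod 106), i.e. 95x ≡ 66 (mod 106).
Multiplying by 95⁻¹ = 77 gives x ≡ 77·66 = 5082 = 47·106 + 100 ≡ 100 (mod 106).
Check: h(100) = 95·100 + 40 = 9540 = 90·106 + 0 ≡ 0 (mod 106).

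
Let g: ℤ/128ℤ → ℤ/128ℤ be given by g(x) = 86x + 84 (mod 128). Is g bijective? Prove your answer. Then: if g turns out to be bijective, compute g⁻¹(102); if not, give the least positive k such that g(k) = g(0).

Recall: injectivity means: for all s, t in the domain, g(s) = g(t) implies s = t.
We have gcd(86, 128) = 2 > 1. Taking s = 0 and t = 64: g(0) = 84 and g(64) = 86·64 + 84 = 5588 ≡ 84 (mod 128).
So g(0) = g(64) while 0 ≠ 64, thus g is not injective, hence not bijective.
Since g is not bijective, we find the least positive k with g(k) = g(0): this means 86k ≡ 0 (mod 128), i.e. 128 ∣ 86k. Since gcd(86, 128) = 2, dividing through by 2 this holds exactly when 64 ∣ 43k, and as gcd(43, 64) = 1, exactly when 64 ∣ k.
The smallest positive such k is 64.

64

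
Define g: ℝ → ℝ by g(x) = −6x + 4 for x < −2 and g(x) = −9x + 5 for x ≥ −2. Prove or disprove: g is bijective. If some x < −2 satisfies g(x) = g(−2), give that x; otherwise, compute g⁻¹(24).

-19/6

Both pieces are strictly decreasing (slopes −6 and −9), so each is injective on its own interval.
The left piece maps (−∞, −2) onto (16, ∞); the right piece maps [−2, ∞) onto (−∞, 23].
These images overlap. In particular g(−2) = 23 (right piece), and solving −6x + 4 = 23 on the left piece gives x = −19/6 < −2.
So g(−19/6) = g(−2) with −19/6 ≠ −2, and g is not injective, hence not bijective. This x = −19/6 is the requested value below −2.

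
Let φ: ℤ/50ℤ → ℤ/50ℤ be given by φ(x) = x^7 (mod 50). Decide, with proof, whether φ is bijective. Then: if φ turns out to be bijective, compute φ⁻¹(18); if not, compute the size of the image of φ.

42

φ(0) = 0^7 = 0.
φ(10): Repeated squaring mod 50: 10^1 ≡ 10, 10^2 ≡ 10² = 100 ≡ 0, 10^4 ≡ 0² = 0. Since 7 = 4 + 2 + 1, 10^7 ≡ 0·0·10: 0·0 = 0, then 0·10 = 0. So 10^7 ≡ 0 (mod 50).
So φ(0) = φ(10) = 0 while 0 ≠ 10, therefore φ is not injective, hence not bijective.
Since φ is not bijective, we determine |image(φ)|. Computing x^7 mod 50 for each x (by repeated squaring, reducing mod 50 at every step), the values φ(0), φ(1), …, φ(49) are: 0, 1, 28, 37, 34, 25, 36, 43, 2, 19, 0, 21, 8, 17, 4, 25, 6, 23, 32, 39, 0, 41, 38, 47, 24, 25, 26, 3, 12, 9, 0, 11, 18, 27, 44, 25, 46, 33, 42, 29, 0, 31, 48, 7, 14, 25, 16, 13, 22, 49.
The distinct values are {0, 1, 2, 3, 4, 6, 7, 8, 9, 11, 12, 13, 14, 16, 17, 18, 19, 21, 22, 23, 24, 25, 26, 27, 28, 29, 31, 32, 33, 34, 36, 37, 38, 39, 41, 42, 43, 44, 46, 47, 48, 49}; there are 42 of them.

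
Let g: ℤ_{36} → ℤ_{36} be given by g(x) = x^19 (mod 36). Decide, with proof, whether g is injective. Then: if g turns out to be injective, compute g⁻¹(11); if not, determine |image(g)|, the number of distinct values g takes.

g(0) = 0^19 = 0.
g(6): Repeated squaring mod 36: 6^1 ≡ 6, 6^2 ≡ 6² = 36 ≡ 0, 6^4 ≡ 0² = 0, 6^8 ≡ 0² = 0, 6^16 ≡ 0² = 0. Since 19 = 16 + 2 + 1, 6^19 ≡ 0·0·6: 0·0 = 0, then 0·6 = 0. So 6^19 ≡ 0 (mod 36).
So g(0) = g(6) = 0 while 0 ≠ 6, thus g is not injective.
Since g is not injective, we determine |image(g)|. Computing x^19 mod 36 for each x (by repeated squaring, reducing mod 36 at every step), the values g(0), g(1), …, g(35) are: 0, 1, 20, 27, 4, 5, 0, 7, 8, 9, 28, 11, 0, 13, 32, 27, 16, 17, 0, 19, 20, 9, 4, 23, 0, 25, 8, 27, 28, 29, 0, 31, 32, 9, 16, 35.
The distinct values are {0, 1, 4, 5, 7, 8, 9, 11, 13, 16, 17, 19, 20, 23, 25, 27, 28, 29, 31, 32, 35}; there are 21 of them.

21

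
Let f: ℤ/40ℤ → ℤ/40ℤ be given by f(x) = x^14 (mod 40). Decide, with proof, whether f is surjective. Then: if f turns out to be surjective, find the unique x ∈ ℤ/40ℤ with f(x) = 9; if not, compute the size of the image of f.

f(4): Repeated squaring mod 40: 4^1 ≡ 4, 4^2 ≡ 4² = 16, 4^4 ≡ 16² = 256 ≡ 16, 4^8 ≡ 16² = 256 ≡ 16. Since 14 = 8 + 4 + 2, 4^14 ≡ 16·16·16: 16·16 = 256 ≡ 16, then 16·16 = 256 ≡ 16. So 4^14 ≡ 16 (mod 40).
f(6): Repeated squaring mod 40: 6^1 ≡ 6, 6^2 ≡ 6² = 36, 6^4 ≡ 36² = 1296 ≡ 16, 6^8 ≡ 16² = 256 ≡ 16. Since 14 = 8 + 4 + 2, 6^14 ≡ 16·16·36: 16·16 = 256 ≡ 16, then 16·36 = 576 ≡ 16. So 6^14 ≡ 16 (mod 40).
So f(4) = f(6) = 16 while 4 ≠ 6, so f is not injective.
A non-injective map from the 40-element set ℤ/40ℤ to itself takes at most 39 distinct values, so it cannot be surjective. So f is not surjective.
Since f is not surjective, we determine |image(f)|. Computing x^14 mod 40 for each x (by repeated squaring, reducing mod 40 at every step), the values f(0), f(1), …, f(39) are: 0, 1, 24, 9, 16, 25, 16, 9, 24, 1, 0, 1, 24, 9, 16, 25, 16, 9, 24, 1, 0, 1, 24, 9, 16, 25, 16, 9, 24, 1, 0, 1, 24, 9, 16, 25, 16, 9, 24, 1.
The distinct values are {0, 1, 9, 16, 24, 25}; there are 6 of them.

6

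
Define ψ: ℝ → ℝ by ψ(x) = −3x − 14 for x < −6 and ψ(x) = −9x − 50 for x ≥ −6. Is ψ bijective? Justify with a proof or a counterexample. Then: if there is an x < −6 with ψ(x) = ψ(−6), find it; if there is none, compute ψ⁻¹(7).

-7

Both pieces are strictly decreasing (slopes −3 and −9), so each is injective on its own interval.
The left piece maps (−∞, −6) onto (4, ∞); the right piece maps [−6, ∞) onto (−∞, 4].
Since 4 = 4, the images partition ℝ: ψ is injective and surjective, hence bijective.
Because the two images are disjoint, no x < −6 has ψ(x) = ψ(−6), so we compute ψ⁻¹(7): 7 lies in (4, ∞), so solve −3x − 14 = 7: x = (7 + 14)/(−3) = −7.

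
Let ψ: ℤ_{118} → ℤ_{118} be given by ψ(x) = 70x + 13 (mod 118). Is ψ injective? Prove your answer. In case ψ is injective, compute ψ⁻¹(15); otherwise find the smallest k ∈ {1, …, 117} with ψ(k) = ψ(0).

By definition, ψ is injective when ψ(x_1) = ψ(x_2) forces x_1 = x_2.
We have gcd(70, 118) = 2 > 1. Taking x_1 = 0 and x_2 = 59: ψ(0) = 13 and ψ(59) = 70·59 + 13 = 4143 ≡ 13 (mod 118).
So ψ(0) = ψ(59) while 0 ≠ 59, so ψ is not injective.
Since ψ is not injective, we find the least positive k with ψ(k) = ψ(0): this means 70k ≡ 0 (mod 118), i.e. 118 ∣ 70k. Since gcd(70, 118) = 2, dividing through by 2 this holds exactly when 59 ∣ 35k, and as gcd(35, 59) = 1, exactly when 59 ∣ k.
The smallest positive such k is 59.

59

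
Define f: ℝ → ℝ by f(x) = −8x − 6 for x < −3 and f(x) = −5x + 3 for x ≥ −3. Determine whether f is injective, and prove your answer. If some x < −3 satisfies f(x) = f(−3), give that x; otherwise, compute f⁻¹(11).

-8/5

Both pieces are strictly decreasing (slopes −8 and −5), so each is injective on its own interval.
The left piece maps (−∞, −3) onto (18, ∞); the right piece maps [−3, ∞) onto (−∞, 18].
These images are disjoint, so no value is attained by both pieces. So f is injective.
Because the two images are disjoint, no x < −3 has f(x) = f(−3), so we compute f⁻¹(11): 11 lies in (−∞, 18], so solve −5x + 3 = 11: x = (11 − 3)/(−5) = −8/5.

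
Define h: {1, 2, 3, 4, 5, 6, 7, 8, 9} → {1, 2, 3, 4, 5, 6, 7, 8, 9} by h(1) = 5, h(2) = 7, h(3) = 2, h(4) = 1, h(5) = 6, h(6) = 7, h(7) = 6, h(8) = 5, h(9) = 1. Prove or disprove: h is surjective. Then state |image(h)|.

5

No element maps to 3, so h is not surjective.
The image of h is {1, 2, 5, 6, 7}, which has 5 elements.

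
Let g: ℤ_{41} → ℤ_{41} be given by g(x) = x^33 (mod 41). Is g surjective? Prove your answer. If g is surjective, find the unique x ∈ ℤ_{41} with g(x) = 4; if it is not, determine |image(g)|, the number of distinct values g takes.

Since 41 is prime, the nonzero elements of ℤ_{41} form a cyclic group of order 40.
As gcd(33, 40) = 1, raising to the 33rd power is a bijection on this group: if a^33 ≡ b^33 then (ab^{−1})^33 = 1, and the only element of order dividing gcd(33, 40) = 1 is 1, so a = b.
With g(0) = 0 this makes g injective on all of ℤ_{41}, hence bijective (finite equal-size domain and codomain). In particular g is surjective.
Since g is surjective, we find the preimage of 4. The inverse of x ↦ x^33 on (ℤ_{41})^× is x ↦ x^17, because 33·17 = 561 = 14·40 + 1 ≡ 1 (mod 40) and x^{40} = 1 for x ≠ 0 (Fermat). So g⁻¹(4) = 4^17 mod 41.
Repeated squaring mod 41: 4^1 ≡ 4, 4^2 ≡ 4² = 16, 4^4 ≡ 16² = 256 ≡ 10, 4^8 ≡ 10² = 100 ≡ 18, 4^16 ≡ 18² = 324 ≡ 37. Since 17 = 16 + 1, 4^17 ≡ 37·4: 37·4 = 148 ≡ 25. So 4^17 ≡ 25 (mod 41).
Hence g⁻¹(4) = 25.

25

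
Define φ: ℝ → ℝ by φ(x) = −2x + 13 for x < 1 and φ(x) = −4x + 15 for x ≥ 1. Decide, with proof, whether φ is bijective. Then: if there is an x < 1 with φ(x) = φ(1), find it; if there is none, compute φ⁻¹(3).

3

Both pieces are strictly decreasing (slopes −2 and −4), so each is injective on its own interval.
The left piece maps (−∞, 1) onto (11, ∞); the right piece maps [1, ∞) onto (−∞, 11].
Since 11 = 11, the images partition ℝ: φ is injective and surjective, hence bijective.
Because the two images are disjoint, no x < 1 has φ(x) = φ(1), so we compute φ⁻¹(3): 3 lies in (−∞, 11], so solve −4x + 15 = 3: x = (3 − 15)/(−4) = 3.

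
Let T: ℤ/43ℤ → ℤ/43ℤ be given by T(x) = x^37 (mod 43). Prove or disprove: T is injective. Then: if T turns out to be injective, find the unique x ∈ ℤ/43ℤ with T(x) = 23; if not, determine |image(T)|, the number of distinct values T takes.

Since 43 is prime, the nonzero elements of ℤ/43ℤ form a cyclic group of order 42.
As gcd(37, 42) = 1, raising to the 37th power is a bijection on this group: if s^37 ≡ t^37 then (st^{−1})^37 = 1, and the only element of order dividing gcd(37, 42) = 1 is 1, so s = t.
With T(0) = 0 this makes T injective on all of ℤ/43ℤ, hence bijective (finite equal-size domain and codomain). In particular T is injective.
Since T is injective, we find the preimage of 23. The inverse of x ↦ x^37 on (ℤ/43ℤ)^× is x ↦ x^25, because 37·25 = 925 = 22·42 + 1 ≡ 1 (mod 42) and x^{42} = 1 for x ≠ 0 (Fermat). So T⁻¹(23) = 23^25 mod 43.
Repeated squaring mod 43: 23^1 ≡ 23, 23^2 ≡ 23² = 529 ≡ 13, 23^4 ≡ 13² = 169 ≡ 40, 23^8 ≡ 40² = 1600 ≡ 9, 23^16 ≡ 9² = 81 ≡ 38. Since 25 = 16 + 8 + 1, 23^25 ≡ 38·9·23: 38·9 = 342 ≡ 41, then 41·23 = 943 ≡ 40. So 23^25 ≡ 40 (mod 43).
Hence T⁻¹(23) = 40.

40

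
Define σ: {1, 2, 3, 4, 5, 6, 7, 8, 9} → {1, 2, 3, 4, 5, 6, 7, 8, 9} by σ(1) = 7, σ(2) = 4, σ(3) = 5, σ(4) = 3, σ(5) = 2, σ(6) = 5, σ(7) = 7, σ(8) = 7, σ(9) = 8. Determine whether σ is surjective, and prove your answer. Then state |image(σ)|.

No element maps to 1, so σ is not surjective.
The image of σ is {2, 3, 4, 5, 7, 8}, which has 6 elements.

6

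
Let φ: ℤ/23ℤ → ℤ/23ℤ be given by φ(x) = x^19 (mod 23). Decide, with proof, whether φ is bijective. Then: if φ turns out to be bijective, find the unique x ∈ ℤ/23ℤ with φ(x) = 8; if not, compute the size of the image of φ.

Since 23 is prime, the nonzero elements of ℤ/23ℤ form a cyclic group of order 22.
As gcd(19, 22) = 1, raising to the 19th power is a bijection on this group: if s^19 ≡ t^19 then (st^{−1})^19 = 1, and the only element of order dividing gcd(19, 22) = 1 is 1, so s = t.
With φ(0) = 0 this makes φ injective on all of ℤ/23ℤ, hence bijective (finite equal-size domain and codomain). In particular φ is bijective.
Since φ is bijective, we find the preimage of 8. The inverse of x ↦ x^19 on (ℤ/23ℤ)^× is x ↦ x^7, because 19·7 = 133 = 6·22 + 1 ≡ 1 (mod 22) and x^{22} = 1 for x ≠ 0 (Fermat). So φ⁻¹(8) = 8^7 mod 23.
Repeated squaring mod 23: 8^1 ≡ 8, 8^2 ≡ 8² = 64 ≡ 18, 8^4 ≡ 18² = 324 ≡ 2. Since 7 = 4 + 2 + 1, 8^7 ≡ 2·18·8: 2·18 = 36 ≡ 13, then 13·8 = 104 ≡ 12. So 8^7 ≡ 12 (mod 23).
Hence φ⁻¹(8) = 12.

12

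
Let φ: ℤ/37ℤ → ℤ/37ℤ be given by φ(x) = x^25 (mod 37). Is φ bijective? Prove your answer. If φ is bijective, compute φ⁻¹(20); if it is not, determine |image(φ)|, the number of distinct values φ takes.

Since 37 is prime, the nonzero elements of ℤ/37ℤ form a cyclic group of order 36.
As gcd(25, 36) = 1, raising to the 25th power is a bijection on this group: if x_1^25 ≡ x_2^25 then (x_1x_2^{−1})^25 = 1, and the only element of order dividing gcd(25, 36) = 1 is 1, so x_1 = x_2.
With φ(0) = 0 this makes φ injective on all of ℤ/37ℤ, hence bijective (finite equal-size domain and codomain). In particular φ is bijective.
Since φ is bijective, we find the preimage of 20. The inverse of x ↦ x^25 on (ℤ/37ℤ)^× is x ↦ x^13, because 25·13 = 325 = 9·36 + 1 ≡ 1 (mod 36) and x^{36} = 1 for x ≠ 0 (Fermat). So φ⁻¹(20) = 20^13 mod 37.
Repeated squaring mod 37: 20^1 ≡ 20, 20^2 ≡ 20² = 400 ≡ 30, 20^4 ≡ 30² = 900 ≡ 12, 20^8 ≡ 12² = 144 ≡ 33. Since 13 = 8 + 4 + 1, 20^13 ≡ 33·12·20: 33·12 = 396 ≡ 26, then 26·20 = 520 ≡ 2. So 20^13 ≡ 2 (mod 37).
Hence φ⁻¹(20) = 2.

2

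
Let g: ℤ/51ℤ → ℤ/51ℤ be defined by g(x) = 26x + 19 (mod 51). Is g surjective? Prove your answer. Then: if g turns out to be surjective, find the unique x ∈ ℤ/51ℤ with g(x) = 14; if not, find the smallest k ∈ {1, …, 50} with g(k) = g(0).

Since gcd(26, 51) = 1, 26 is invertible modulo 51. Euclid's algorithm: 51 = 1·26 + 25, 26 = 1·25 + 1; back-substituting gives 1 = 2·26 − 1·51, so 26⁻¹ ≡ 2 (mod 51).
Then y ↦ 2(y − 19) is a two-sided inverse to g, so every y ∈ ℤ/51ℤ has a preimage.
So g is surjective.
Since g is surjective, we compute g⁻¹(14): solve 26x + 19 ≡ 14 (mod 51), i.e. 26x ≡ 46 (mod 51).
Multiplying by 26⁻¹ = 2 gives x ≡ 2·46 = 92 = 1·51 + 41 ≡ 41 (mod 51).
Check: g(41) = 26·41 + 19 = 1085 = 21·51 + 14 ≡ 14 (mod 51).

41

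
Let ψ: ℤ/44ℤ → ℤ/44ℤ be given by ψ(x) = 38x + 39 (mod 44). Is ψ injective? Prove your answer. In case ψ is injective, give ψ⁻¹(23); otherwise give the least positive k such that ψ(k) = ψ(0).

22

We have gcd(38, 44) = 2 > 1. Taking u = 0 and v = 22: ψ(0) = 39 and ψ(22) = 38·22 + 39 = 875 ≡ 39 (mod 44).
So ψ(0) = ψ(22) while 0 ≠ 22, so ψ is not injective.
Since ψ is not injective, we find the least positive k with ψ(k) = ψ(0): this means 38k ≡ 0 (mod 44), i.e. 44 ∣ 38k. Since gcd(38, 44) = 2, dividing through by 2 this holds exactly when 22 ∣ 19k, and as gcd(19, 22) = 1, exactly when 22 ∣ k.
The smallest positive such k is 22.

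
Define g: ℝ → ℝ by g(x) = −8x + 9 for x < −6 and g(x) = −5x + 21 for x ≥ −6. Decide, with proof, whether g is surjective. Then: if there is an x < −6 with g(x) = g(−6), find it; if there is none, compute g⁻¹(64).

-55/8

Both pieces are strictly decreasing (slopes −8 and −5), so each is injective on its own interval.
The left piece maps (−∞, −6) onto (57, ∞); the right piece maps [−6, ∞) onto (−∞, 51].
The union (57, ∞) ∪ (−∞, 51] omits the interval between 57 and 51; in particular 57 has no preimage. So g is not surjective.
Because the two images are disjoint, no x < −6 has g(x) = g(−6), so we compute g⁻¹(64): 64 lies in (57, ∞), so solve −8x + 9 = 64: x = (64 − 9)/(−8) = −55/8.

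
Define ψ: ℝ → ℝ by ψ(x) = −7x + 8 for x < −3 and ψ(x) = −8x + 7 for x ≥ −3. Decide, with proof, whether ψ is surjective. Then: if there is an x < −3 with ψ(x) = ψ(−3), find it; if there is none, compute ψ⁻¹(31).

-23/7

Both pieces are strictly decreasing (slopes −7 and −8), so each is injective on its own interval.
The left piece maps (−∞, −3) onto (29, ∞); the right piece maps [−3, ∞) onto (−∞, 31].
The union (29, ∞) ∪ (−∞, 31] covers ℝ, so ψ is surjective.
For the follow-up: the images overlap, so an x < −3 with ψ(x) = ψ(−3) exists. ψ(−3) = 31; solving −7x + 8 = 31 for x < −3 gives x = (31 − 8)/(−7) = −23/7.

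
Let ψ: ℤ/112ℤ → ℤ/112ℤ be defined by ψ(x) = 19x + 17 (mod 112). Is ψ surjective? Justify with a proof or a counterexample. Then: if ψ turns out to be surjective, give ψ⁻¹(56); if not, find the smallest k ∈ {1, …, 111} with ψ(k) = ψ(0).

61

Since gcd(19, 112) = 1, 19 is invertible modulo 112. Euclid's algorithm: 112 = 5·19 + 17, 19 = 1·17 + 2, 17 = 8·2 + 1; back-substituting gives 1 = 59·19 − 10·112, so 19⁻¹ ≡ 59 (mod 112).
For any y ∈ ℤ/112ℤ, x = 59(y − 17) mod 112 satisfies ψ(x) = 19·59(y − 17) + 17 ≡ y (since 19·59 ≡ 1 mod 112). So every y has a preimage.
Hence ψ is surjective.
Since ψ is surjective, we compute ψ⁻¹(56): solve 19x + 17 ≡ 56 (mod 112), i.e. 19x ≡ 39 (mod 112).
Multiplying by 19⁻¹ = 59 gives x ≡ 59·39 = 2301 = 20·112 + 61 ≡ 61 (mod 112).
Check: ψ(61) = 19·61 + 17 = 1176 = 10·112 + 56 ≡ 56 (mod 112).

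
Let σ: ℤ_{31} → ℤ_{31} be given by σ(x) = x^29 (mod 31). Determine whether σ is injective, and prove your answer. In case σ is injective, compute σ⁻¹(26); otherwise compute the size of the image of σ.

Since 31 is prime, the nonzero elements of ℤ_{31} form a cyclic group of order 30.
As gcd(29, 30) = 1, raising to the 29th power is a bijection on this group: if x_1^29 ≡ x_2^29 then (x_1x_2^{−1})^29 = 1, and the only element of order dividing gcd(29, 30) = 1 is 1, so x_1 = x_2.
With σ(0) = 0 this makes σ injective on all of ℤ_{31}, hence bijective (finite equal-size domain and codomain). In particular σ is injective.
Since σ is injective, we find the preimage of 26. The inverse of x ↦ x^29 on (ℤ_{31})^× is x ↦ x^29, because 29·29 = 841 = 28·30 + 1 ≡ 1 (mod 30) and x^{30} = 1 for x ≠ 0 (Fermat). So σ⁻¹(26) = 26^29 mod 31.
Repeated squaring mod 31: 26^1 ≡ 26, 26^2 ≡ 26² = 676 ≡ 25, 26^4 ≡ 25² = 625 ≡ 5, 26^8 ≡ 5² = 25, 26^16 ≡ 25² = 625 ≡ 5. Since 29 = 16 + 8 + 4 + 1, 26^29 ≡ 5·25·5·26: 5·25 = 125 ≡ 1, then 1·5 = 5, then 5·26 = 130 ≡ 6. So 26^29 ≡ 6 (mod 31).
Hence σ⁻¹(26) = 6.

6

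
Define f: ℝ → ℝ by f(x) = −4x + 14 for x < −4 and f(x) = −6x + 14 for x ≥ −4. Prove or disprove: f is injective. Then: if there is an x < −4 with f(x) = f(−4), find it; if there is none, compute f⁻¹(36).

-6

Both pieces are strictly decreasing (slopes −4 and −6), so each is injective on its own interval.
The left piece maps (−∞, −4) onto (30, ∞); the right piece maps [−4, ∞) onto (−∞, 38].
These images overlap. In particular f(−4) = 38 (right piece), and solving −4x + 14 = 38 on the left piece gives x = −6 < −4.
So f(−6) = f(−4) with −6 ≠ −4, and f is not injective. This x = −6 is the requested value below −4.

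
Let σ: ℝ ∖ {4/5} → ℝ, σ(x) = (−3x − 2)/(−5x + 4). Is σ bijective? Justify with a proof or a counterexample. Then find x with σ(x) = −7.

13/19

If σ(x) = 3/5, cross-multiplying gives −5(−3x − 2) = −3(−5x + 4), which simplifies to 10 = −12 — false.  So 3/5 has no preimage and σ is not surjective.
Thus σ is not bijective.
Solving σ(x) = −7: cross-multiplying gives −3x − 2 = −7(−5x + 4), which rearranges to −38x = −26, so x = 13/19.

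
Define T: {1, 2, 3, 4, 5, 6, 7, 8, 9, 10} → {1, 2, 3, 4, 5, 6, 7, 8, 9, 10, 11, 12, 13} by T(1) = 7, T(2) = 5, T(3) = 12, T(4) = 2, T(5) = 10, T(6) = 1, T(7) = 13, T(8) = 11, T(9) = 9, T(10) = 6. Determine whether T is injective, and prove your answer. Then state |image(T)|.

10

The values T(1), …, T(10) are 7, 5, 12, 2, 10, 1, 13, 11, 9, 6 — all distinct.
So T(s) = T(t) only when s = t, and T is injective.
The image of T is {1, 2, 5, 6, 7, 9, 10, 11, 12, 13}, which has 10 elements.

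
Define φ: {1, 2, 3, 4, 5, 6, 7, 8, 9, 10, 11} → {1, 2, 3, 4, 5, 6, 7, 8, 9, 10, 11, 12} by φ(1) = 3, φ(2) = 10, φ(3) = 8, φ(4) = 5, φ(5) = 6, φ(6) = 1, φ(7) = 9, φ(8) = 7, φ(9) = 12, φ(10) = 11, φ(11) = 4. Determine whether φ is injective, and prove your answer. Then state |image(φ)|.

The values φ(1), …, φ(11) are 3, 10, 8, 5, 6, 1, 9, 7, 12, 11, 4 — all distinct.
So φ(x_1) = φ(x_2) only when x_1 = x_2, and φ is injective.
The image of φ is {1, 3, 4, 5, 6, 7, 8, 9, 10, 11, 12}, which has 11 elements.

11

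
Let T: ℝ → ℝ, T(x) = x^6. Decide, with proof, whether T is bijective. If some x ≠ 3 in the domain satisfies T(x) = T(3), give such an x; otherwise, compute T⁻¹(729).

T(3) = 729 = (−3)^6 = T(−3) (since 6 is even), with 3 ≠ −3. So T is not injective, hence not bijective.
For the follow-up, such an x exists: taking x = −3 ∈ ℝ gives T(−3) = 729 = T(3) with −3 ≠ 3.

-3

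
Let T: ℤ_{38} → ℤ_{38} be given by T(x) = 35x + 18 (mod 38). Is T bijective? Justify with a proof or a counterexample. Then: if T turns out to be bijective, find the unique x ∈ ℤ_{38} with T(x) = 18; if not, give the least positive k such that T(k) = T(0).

If T(x_1) = T(x_2), then 35x_1 ≡ 35x_2 (mod 38). Because gcd(35, 38) = 1, we may cancel 35 to get x_1 ≡ x_2 (mod 38).
We now compute 35⁻¹ mod 38 explicitly. Euclid's algorithm: 38 = 1·35 + 3, 35 = 11·3 + 2, 3 = 1·2 + 1; back-substituting gives 1 = 25·35 − 23·38, so 35⁻¹ ≡ 25 (mod 38).
Then y ↦ 25(y − 18) is a two-sided inverse to T, so every y ∈ ℤ_{38} has a preimage.
Hence T is bijective.
Since T is bijective, we find T⁻¹(18): we need 35x ≡ 18 − 18 ≡ 0 (mod 38). Using 35⁻¹ = 25: x ≡ 25·0 = 0, so x = 0.
Check: T(0) = 35·0 + 18 = 18 ≡ 18 (mod 38).

0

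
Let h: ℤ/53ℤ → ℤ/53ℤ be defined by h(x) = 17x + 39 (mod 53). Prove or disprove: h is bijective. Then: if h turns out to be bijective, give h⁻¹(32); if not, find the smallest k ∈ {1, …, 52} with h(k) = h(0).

37

Recall that h is injective when h(s) = h(t) forces s = t.
If h(s) = h(t), then 17s ≡ 17t (mod 53). Because gcd(17, 53) = 1, we may cancel 17 to get s ≡ t (mod 53).
We now compute 17⁻¹ mod 53 explicitly. Euclid's algorithm: 53 = 3·17 + 2, 17 = 8·2 + 1; back-substituting gives 1 = 25·17 − 8·53, so 17⁻¹ ≡ 25 (mod 53).
Then y ↦ 25(y − 39) is a two-sided inverse to h, so every y ∈ ℤ/53ℤ has a preimage.
Therefore h is bijective.
Since h is bijective, we find h⁻¹(32): we need 17x ≡ 32 − 39 ≡ 46 (mod 53). Using 17⁻¹ = 25: x ≡ 25·46 = 1150 = 21·53 + 37, so x = 37.
Check: h(37) = 17·37 + 39 = 668 = 12·53 + 32 ≡ 32 (mod 53).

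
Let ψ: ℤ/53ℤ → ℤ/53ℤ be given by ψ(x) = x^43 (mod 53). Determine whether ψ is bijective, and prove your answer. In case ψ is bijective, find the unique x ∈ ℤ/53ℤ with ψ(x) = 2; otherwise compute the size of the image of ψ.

33

Since 53 is prime, the nonzero elements of ℤ/53ℤ form a cyclic group of order 52.
As gcd(43, 52) = 1, raising to the 43rd power is a bijection on this group: if x_1^43 ≡ x_2^43 then (x_1x_2^{−1})^43 = 1, and the only element of order dividing gcd(43, 52) = 1 is 1, so x_1 = x_2.
With ψ(0) = 0 this makes ψ injective on all of ℤ/53ℤ, hence bijective (finite equal-size domain and codomain). In particular ψ is bijective.
Since ψ is bijective, we find the preimage of 2. The inverse of x ↦ x^43 on (ℤ/53ℤ)^× is x ↦ x^23, because 43·23 = 989 = 19·52 + 1 ≡ 1 (mod 52) and x^{52} = 1 for x ≠ 0 (Fermat). So ψ⁻¹(2) = 2^23 mod 53.
Repeated squaring mod 53: 2^1 ≡ 2, 2^2 ≡ 2² = 4, 2^4 ≡ 4² = 16, 2^8 ≡ 16² = 256 ≡ 44, 2^16 ≡ 44² = 1936 ≡ 28. Since 23 = 16 + 4 + 2 + 1, 2^23 ≡ 28·16·4·2: 28·16 = 448 ≡ 24, then 24·4 = 96 ≡ 43, then 43·2 = 86 ≡ 33. So 2^23 ≡ 33 (mod 53).
Hence ψ⁻¹(2) = 33.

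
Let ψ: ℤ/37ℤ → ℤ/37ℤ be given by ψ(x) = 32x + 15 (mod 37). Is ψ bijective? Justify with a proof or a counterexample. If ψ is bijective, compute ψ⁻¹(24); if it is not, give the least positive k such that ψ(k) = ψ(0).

13

Recall that ψ is injective when ψ(u) = ψ(v) forces u = v.
If ψ(u) = ψ(v), then 32u ≡ 32v (mod 37). Because gcd(32, 37) = 1, we may cancel 32 to get u ≡ v (mod 37).
We now compute 32⁻¹ mod 37 explicitly. Euclid's algorithm: 37 = 1·32 + 5, 32 = 6·5 + 2, 5 = 2·2 + 1; back-substituting gives 1 = 22·32 − 19·37, so 32⁻¹ ≡ 22 (mod 37).
For any y ∈ ℤ/37ℤ, x = 22(y − 15) mod 37 satisfies ψ(x) = 32·22(y − 15) + 15 ≡ y (since 32·22 ≡ 1 mod 37). So every y has a preimage.
So ψ is bijective.
Since ψ is bijective, we find ψ⁻¹(24): we need 32x ≡ 24 − 15 ≡ 9 (mod 37). Using 32⁻¹ = 22: x ≡ 22·9 = 198 = 5·37 + 13, so x = 13.
Check: ψ(13) = 32·13 + 15 = 431 = 11·37 + 24 ≡ 24 (mod 37).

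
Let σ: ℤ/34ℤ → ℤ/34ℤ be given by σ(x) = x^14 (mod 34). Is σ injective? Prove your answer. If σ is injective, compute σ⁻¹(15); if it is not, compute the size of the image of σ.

σ(16): Repeated squaring mod 34: 16^1 ≡ 16, 16^2 ≡ 16² = 256 ≡ 18, 16^4 ≡ 18² = 324 ≡ 18, 16^8 ≡ 18² = 324 ≡ 18. Since 14 = 8 + 4 + 2, 16^14 ≡ 18·18·18: 18·18 = 324 ≡ 18, then 18·18 = 324 ≡ 18. So 16^14 ≡ 18 (mod 34).
σ(18): Repeated squaring mod 34: 18^1 ≡ 18, 18^2 ≡ 18² = 324 ≡ 18, 18^4 ≡ 18² = 324 ≡ 18, 18^8 ≡ 18² = 324 ≡ 18. Since 14 = 8 + 4 + 2, 18^14 ≡ 18·18·18: 18·18 = 324 ≡ 18, then 18·18 = 324 ≡ 18. So 18^14 ≡ 18 (mod 34).
So σ(16) = σ(18) = 18 while 16 ≠ 18, hence σ is not injective.
Since σ is not injective, we determine |image(σ)|. Computing x^14 mod 34 for each x (by repeated squaring, reducing mod 34 at every step), the values σ(0), σ(1), …, σ(33) are: 0, 1, 30, 19, 16, 15, 26, 25, 4, 21, 8, 9, 32, 33, 2, 13, 18, 17, 18, 13, 2, 33, 32, 9, 8, 21, 4, 25, 26, 15, 16, 19, 30, 1.
The distinct values are {0, 1, 2, 4, 8, 9, 13, 15, 16, 17, 18, 19, 21, 25, 26, 30, 32, 33}; there are 18 of them.

18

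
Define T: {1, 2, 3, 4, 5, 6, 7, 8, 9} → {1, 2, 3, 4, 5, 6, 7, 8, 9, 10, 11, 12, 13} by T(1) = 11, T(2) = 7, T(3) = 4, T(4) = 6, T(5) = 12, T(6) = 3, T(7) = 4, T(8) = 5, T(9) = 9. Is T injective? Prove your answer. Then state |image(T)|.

T(3) = 4 = T(7) with 3 ≠ 7, so T is not injective.
The image of T is {3, 4, 5, 6, 7, 9, 11, 12}, which has 8 elements.

8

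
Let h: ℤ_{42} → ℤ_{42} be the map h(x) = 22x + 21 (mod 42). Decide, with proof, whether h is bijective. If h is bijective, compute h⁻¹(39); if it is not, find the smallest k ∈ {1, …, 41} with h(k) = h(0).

We have gcd(22, 42) = 2 > 1. Taking u = 0 and v = 21: h(0) = 21 and h(21) = 22·21 + 21 = 483 ≡ 21 (mod 42).
So h(0) = h(21) while 0 ≠ 21, so h is not injective, hence not bijective.
Since h is not bijective, we find the least positive k with h(k) = h(0): this means 22k ≡ 0 (mod 42), i.e. 42 ∣ 22k. Since gcd(22, 42) = 2, dividing through by 2 this holds exactly when 21 ∣ 11k, and as gcd(11, 21) = 1, exactly when 21 ∣ k.
The smallest positive such k is 21.

21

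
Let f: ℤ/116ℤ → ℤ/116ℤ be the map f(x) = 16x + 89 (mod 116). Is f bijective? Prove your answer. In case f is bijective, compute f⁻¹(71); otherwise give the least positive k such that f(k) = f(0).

We have gcd(16, 116) = 4 > 1. Taking s = 0 and t = 29: f(0) = 89 and f(29) = 16·29 + 89 = 553 ≡ 89 (mod 116).
So f(0) = f(29) while 0 ≠ 29, hence f is not injective, hence not bijective.
Since f is not bijective, we find the least positive k with f(k) = f(0): this means 16k ≡ 0 (mod 116), i.e. 116 ∣ 16k. Since gcd(16, 116) = 4, dividing through by 4 this holds exactly when 29 ∣ 4k, and as gcd(4, 29) = 1, exactly when 29 ∣ k.
The smallest positive such k is 29.

29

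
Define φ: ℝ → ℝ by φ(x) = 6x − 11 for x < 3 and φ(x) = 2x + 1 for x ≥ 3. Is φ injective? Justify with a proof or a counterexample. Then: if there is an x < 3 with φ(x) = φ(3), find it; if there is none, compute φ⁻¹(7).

Both pieces are strictly increasing (slopes 6 and 2), so each is injective on its own interval.
The left piece maps (−∞, 3) onto (−∞, 7); the right piece maps [3, ∞) onto [7, ∞).
These images are disjoint, so no value is attained by both pieces. So φ is injective.
Because the two images are disjoint, no x < 3 has φ(x) = φ(3), so we compute φ⁻¹(7): 7 lies in [7, ∞), so solve 2x + 1 = 7: x = (7 − 1)/2 = 3.

3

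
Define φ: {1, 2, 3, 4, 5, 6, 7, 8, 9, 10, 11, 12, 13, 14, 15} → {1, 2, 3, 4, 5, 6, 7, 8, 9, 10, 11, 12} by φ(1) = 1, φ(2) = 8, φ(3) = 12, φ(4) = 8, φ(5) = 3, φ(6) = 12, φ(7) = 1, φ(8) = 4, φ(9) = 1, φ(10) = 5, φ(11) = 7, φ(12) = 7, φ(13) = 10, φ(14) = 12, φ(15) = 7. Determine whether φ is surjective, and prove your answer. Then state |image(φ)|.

No element maps to 2, so φ is not surjective.
The image of φ is {1, 3, 4, 5, 7, 8, 10, 12}, which has 8 elements.

8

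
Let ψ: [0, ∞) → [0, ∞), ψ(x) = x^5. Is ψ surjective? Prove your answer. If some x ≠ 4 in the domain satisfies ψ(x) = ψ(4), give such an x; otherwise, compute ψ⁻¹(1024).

For any y ∈ [0, ∞), x = y^{1/5} ∈ [0, ∞) gives ψ(x) = y, so ψ is surjective.
Since x ↦ x^5 is strictly increasing on [0, ∞), it is injective there, so no x ≠ 4 in the domain has ψ(x) = ψ(4). We therefore compute ψ⁻¹(1024) = 1024^{1/5} = 4 (indeed 4^5 = 1024).

4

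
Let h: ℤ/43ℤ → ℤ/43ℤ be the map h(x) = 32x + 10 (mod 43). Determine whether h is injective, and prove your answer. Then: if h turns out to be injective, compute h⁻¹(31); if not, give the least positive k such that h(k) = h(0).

2

Recall that injectivity means: for all u, v in the domain, h(u) = h(v) implies u = v.
If h(u) = h(v), then 32u ≡ 32v (mod 43). Because gcd(32, 43) = 1, we may cancel 32 to get u ≡ v (mod 43).
Therefore h is injective.
We now compute 32⁻¹ mod 43 explicitly. Euclid's algorithm: 43 = 1·32 + 11, 32 = 2·11 + 10, 11 = 1·10 + 1; back-substituting gives 1 = 39·32 − 29·43, so 32⁻¹ ≡ 39 (mod 43).
Since h is injective, we find h⁻¹(31): we need 32x ≡ 31 − 10 ≡ 21 (mod 43). Using 32⁻¹ = 39: x ≡ 39·21 = 819 = 19·43 + 2, so x = 2.
Check: h(2) = 32·2 + 10 = 74 = 1·43 + 31 ≡ 31 (mod 43).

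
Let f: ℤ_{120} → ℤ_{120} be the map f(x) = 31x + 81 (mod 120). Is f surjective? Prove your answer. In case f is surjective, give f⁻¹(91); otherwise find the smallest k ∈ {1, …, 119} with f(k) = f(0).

70

Recall: surjectivity means every element of the codomain has a preimage under f.
Since gcd(31, 120) = 1, 31 is invertible modulo 120. Euclid's algorithm: 120 = 3·31 + 27, 31 = 1·27 + 4, 27 = 6·4 + 3, 4 = 1·3 + 1; back-substituting gives 1 = 31·31 − 8·120, so 31⁻¹ ≡ 31 (mod 120).
For any y ∈ ℤ_{120}, x = 31(y − 81) mod 120 satisfies f(x) = 31·31(y − 81) + 81 ≡ y (since 31·31 ≡ 1 mod 120). So every y has a preimage.
Thus f is surjective.
Since f is surjective, we find f⁻¹(91): we need 31x ≡ 91 − 81 ≡ 10 (mod 120). Using 31⁻¹ = 31: x ≡ 31·10 = 310 = 2·120 + 70, so x = 70.
Check: f(70) = 31·70 + 81 = 2251 = 18·120 + 91 ≡ 91 (mod 120).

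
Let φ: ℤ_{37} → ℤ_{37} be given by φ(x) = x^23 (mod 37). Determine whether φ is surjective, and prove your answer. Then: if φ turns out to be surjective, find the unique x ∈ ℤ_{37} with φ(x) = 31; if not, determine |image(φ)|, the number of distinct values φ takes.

6

Since 37 is prime, the nonzero elements of ℤ_{37} form a cyclic group of order 36.
As gcd(23, 36) = 1, raising to the 23rd power is a bijection on this group: if x_1^23 ≡ x_2^23 then (x_1x_2^{−1})^23 = 1, and the only element of order dividing gcd(23, 36) = 1 is 1, so x_1 = x_2.
With φ(0) = 0 this makes φ injective on all of ℤ_{37}, hence bijective (finite equal-size domain and codomain). In particular φ is surjective.
Since φ is surjective, we find the preimage of 31. The inverse of x ↦ x^23 on (ℤ_{37})^× is x ↦ x^11, because 23·11 = 253 = 7·36 + 1 ≡ 1 (mod 36) and x^{36} = 1 for x ≠ 0 (Fermat). So φ⁻¹(31) = 31^11 mod 37.
Repeated squaring mod 37: 31^1 ≡ 31, 31^2 ≡ 31² = 961 ≡ 36, 31^4 ≡ 36² = 1296 ≡ 1, 31^8 ≡ 1² = 1. Since 11 = 8 + 2 + 1, 31^11 ≡ 1·36·31: 1·36 = 36, then 36·31 = 1116 ≡ 6. So 31^11 ≡ 6 (mod 37).
Hence φ⁻¹(31) = 6.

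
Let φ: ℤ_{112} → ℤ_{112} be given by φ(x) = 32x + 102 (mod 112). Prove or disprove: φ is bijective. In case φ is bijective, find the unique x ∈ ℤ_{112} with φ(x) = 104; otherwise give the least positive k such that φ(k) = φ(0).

Recall: φ is injective when φ(x_1) = φ(x_2) forces x_1 = x_2.
We have gcd(32, 112) = 16 > 1. Taking x_1 = 0 and x_2 = 7: φ(0) = 102 and φ(7) = 32·7 + 102 = 326 ≡ 102 (mod 112).
So φ(0) = φ(7) while 0 ≠ 7, therefore φ is not injective, hence not bijective.
Since φ is not bijective, we find the least positive k with φ(k) = φ(0): this means 32k ≡ 0 (mod 112), i.e. 112 ∣ 32k. Since gcd(32, 112) = 16, dividing through by 16 this holds exactly when 7 ∣ 2k, and as gcd(2, 7) = 1, exactly when 7 ∣ k.
The smallest positive such k is 7.

7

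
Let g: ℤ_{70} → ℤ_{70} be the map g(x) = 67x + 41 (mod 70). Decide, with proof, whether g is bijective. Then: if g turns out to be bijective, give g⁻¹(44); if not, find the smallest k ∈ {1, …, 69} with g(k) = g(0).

69

Recall that injectivity means: for all a, b in the domain, g(a) = g(b) implies a = b.
Suppose g(a) = g(b) in ℤ_{70}. Then 67a + 41 ≡ 67b + 41 (mod 70), thus 67(a − b) ≡ 0 (mod 70).
Since gcd(67, 70) = 1, 67 is invertible modulo 70, hence a − b ≡ 0 (mod 70), i.e. a = b.
We now compute 67⁻¹ mod 70 explicitly. Euclid's algorithm: 70 = 1·67 + 3, 67 = 22·3 + 1; back-substituting gives 1 = 23·67 − 22·70, so 67⁻¹ ≡ 23 (mod 70).
For any y ∈ ℤ_{70}, x = 23(y − 41) mod 70 satisfies g(x) = 67·23(y − 41) + 41 ≡ y (since 67·23 ≡ 1 mod 70). So every y has a preimage.
Thus g is bijective.
Since g is bijective, we find g⁻¹(44): we need 67x ≡ 44 − 41 ≡ 3 (mod 70). Using 67⁻¹ = 23: x ≡ 23·3 = 69, so x = 69.
Check: g(69) = 67·69 + 41 = 4664 = 66·70 + 44 ≡ 44 (mod 70).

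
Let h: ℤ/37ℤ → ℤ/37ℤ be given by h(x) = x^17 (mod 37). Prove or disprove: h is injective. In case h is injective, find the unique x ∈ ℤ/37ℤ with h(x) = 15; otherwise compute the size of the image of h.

32

Since 37 is prime, the nonzero elements of ℤ/37ℤ form a cyclic group of order 36.
As gcd(17, 36) = 1, raising to the 17th power is a bijection on this group: if x_1^17 ≡ x_2^17 then (x_1x_2^{−1})^17 = 1, and the only element of order dividing gcd(17, 36) = 1 is 1, so x_1 = x_2.
With h(0) = 0 this makes h injective on all of ℤ/37ℤ, hence bijective (finite equal-size domain and codomain). In particular h is injective.
Since h is injective, we find the preimage of 15. The inverse of x ↦ x^17 on (ℤ/37ℤ)^× is x ↦ x^17, because 17·17 = 289 = 8·36 + 1 ≡ 1 (mod 36) and x^{36} = 1 for x ≠ 0 (Fermat). So h⁻¹(15) = 15^17 mod 37.
Repeated squaring mod 37: 15^1 ≡ 15, 15^2 ≡ 15² = 225 ≡ 3, 15^4 ≡ 3² = 9, 15^8 ≡ 9² = 81 ≡ 7, 15^16 ≡ 7² = 49 ≡ 12. Since 17 = 16 + 1, 15^17 ≡ 12·15: 12·15 = 180 ≡ 32. So 15^17 ≡ 32 (mod 37).
Hence h⁻¹(15) = 32.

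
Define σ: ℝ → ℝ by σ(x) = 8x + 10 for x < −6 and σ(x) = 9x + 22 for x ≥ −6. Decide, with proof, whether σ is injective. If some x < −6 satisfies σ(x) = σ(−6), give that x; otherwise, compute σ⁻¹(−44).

Both pieces are strictly increasing (slopes 8 and 9), so each is injective on its own interval.
The left piece maps (−∞, −6) onto (−∞, −38); the right piece maps [−6, ∞) onto [−32, ∞).
These images are disjoint, so no value is attained by both pieces. So σ is injective.
Because the two images are disjoint, no x < −6 has σ(x) = σ(−6), so we compute σ⁻¹(−44): −44 lies in (−∞, −38), so solve 8x + 10 = −44: x = (−44 − 10)/8 = −27/4.

-27/4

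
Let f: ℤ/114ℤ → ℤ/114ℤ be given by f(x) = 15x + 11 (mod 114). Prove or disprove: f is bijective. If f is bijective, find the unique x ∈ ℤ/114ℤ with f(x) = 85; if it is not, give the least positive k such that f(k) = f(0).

By definition, injectivity means: for all u, v in the domain, f(u) = f(v) implies u = v.
We have gcd(15, 114) = 3 > 1. Taking u = 0 and v = 38: f(0) = 11 and f(38) = 15·38 + 11 = 581 ≡ 11 (mod 114).
So f(0) = f(38) while 0 ≠ 38, thus f is not injective, hence not bijective.
Since f is not bijective, we find the least positive k with f(k) = f(0): this means 15k ≡ 0 (mod 114), i.e. 114 ∣ 15k. Since gcd(15, 114) = 3, dividing through by 3 this holds exactly when 38 ∣ 5k, and as gcd(5, 38) = 1, exactly when 38 ∣ k.
The smallest positive such k is 38.

38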